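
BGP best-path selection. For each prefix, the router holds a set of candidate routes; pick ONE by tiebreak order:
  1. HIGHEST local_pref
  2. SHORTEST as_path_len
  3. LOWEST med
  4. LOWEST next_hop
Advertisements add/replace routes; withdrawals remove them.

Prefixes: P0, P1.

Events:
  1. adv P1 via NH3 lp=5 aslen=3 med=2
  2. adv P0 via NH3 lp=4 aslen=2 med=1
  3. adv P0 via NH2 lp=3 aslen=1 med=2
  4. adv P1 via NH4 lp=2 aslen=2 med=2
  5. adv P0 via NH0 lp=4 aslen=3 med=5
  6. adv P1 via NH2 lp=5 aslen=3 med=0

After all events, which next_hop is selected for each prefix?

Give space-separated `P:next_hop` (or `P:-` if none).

Answer: P0:NH3 P1:NH2

Derivation:
Op 1: best P0=- P1=NH3
Op 2: best P0=NH3 P1=NH3
Op 3: best P0=NH3 P1=NH3
Op 4: best P0=NH3 P1=NH3
Op 5: best P0=NH3 P1=NH3
Op 6: best P0=NH3 P1=NH2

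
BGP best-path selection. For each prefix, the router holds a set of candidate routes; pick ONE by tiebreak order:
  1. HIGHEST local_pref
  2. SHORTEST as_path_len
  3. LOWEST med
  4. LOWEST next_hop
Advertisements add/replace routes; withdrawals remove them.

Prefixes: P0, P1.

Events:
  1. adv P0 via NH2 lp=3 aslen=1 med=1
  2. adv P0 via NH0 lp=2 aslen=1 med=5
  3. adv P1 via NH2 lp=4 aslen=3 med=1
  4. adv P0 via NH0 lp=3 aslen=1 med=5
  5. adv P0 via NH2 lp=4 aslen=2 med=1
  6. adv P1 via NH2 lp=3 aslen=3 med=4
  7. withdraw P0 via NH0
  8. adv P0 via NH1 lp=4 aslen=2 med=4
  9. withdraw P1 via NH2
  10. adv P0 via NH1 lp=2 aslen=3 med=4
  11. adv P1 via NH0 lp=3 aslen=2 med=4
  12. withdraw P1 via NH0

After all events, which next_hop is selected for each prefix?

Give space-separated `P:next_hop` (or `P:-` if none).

Answer: P0:NH2 P1:-

Derivation:
Op 1: best P0=NH2 P1=-
Op 2: best P0=NH2 P1=-
Op 3: best P0=NH2 P1=NH2
Op 4: best P0=NH2 P1=NH2
Op 5: best P0=NH2 P1=NH2
Op 6: best P0=NH2 P1=NH2
Op 7: best P0=NH2 P1=NH2
Op 8: best P0=NH2 P1=NH2
Op 9: best P0=NH2 P1=-
Op 10: best P0=NH2 P1=-
Op 11: best P0=NH2 P1=NH0
Op 12: best P0=NH2 P1=-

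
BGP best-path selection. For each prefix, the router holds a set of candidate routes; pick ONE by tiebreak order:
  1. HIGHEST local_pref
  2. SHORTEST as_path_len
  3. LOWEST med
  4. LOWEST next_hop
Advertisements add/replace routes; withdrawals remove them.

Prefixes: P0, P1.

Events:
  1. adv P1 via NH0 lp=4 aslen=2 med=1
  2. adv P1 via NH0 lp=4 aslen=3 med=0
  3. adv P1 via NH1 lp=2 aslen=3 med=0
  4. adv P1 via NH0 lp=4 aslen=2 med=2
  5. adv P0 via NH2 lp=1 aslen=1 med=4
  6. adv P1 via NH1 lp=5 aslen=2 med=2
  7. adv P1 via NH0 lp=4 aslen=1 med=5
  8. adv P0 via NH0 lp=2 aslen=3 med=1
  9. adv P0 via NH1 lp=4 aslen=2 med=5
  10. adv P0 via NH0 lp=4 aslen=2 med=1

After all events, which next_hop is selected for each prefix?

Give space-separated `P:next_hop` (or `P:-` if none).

Op 1: best P0=- P1=NH0
Op 2: best P0=- P1=NH0
Op 3: best P0=- P1=NH0
Op 4: best P0=- P1=NH0
Op 5: best P0=NH2 P1=NH0
Op 6: best P0=NH2 P1=NH1
Op 7: best P0=NH2 P1=NH1
Op 8: best P0=NH0 P1=NH1
Op 9: best P0=NH1 P1=NH1
Op 10: best P0=NH0 P1=NH1

Answer: P0:NH0 P1:NH1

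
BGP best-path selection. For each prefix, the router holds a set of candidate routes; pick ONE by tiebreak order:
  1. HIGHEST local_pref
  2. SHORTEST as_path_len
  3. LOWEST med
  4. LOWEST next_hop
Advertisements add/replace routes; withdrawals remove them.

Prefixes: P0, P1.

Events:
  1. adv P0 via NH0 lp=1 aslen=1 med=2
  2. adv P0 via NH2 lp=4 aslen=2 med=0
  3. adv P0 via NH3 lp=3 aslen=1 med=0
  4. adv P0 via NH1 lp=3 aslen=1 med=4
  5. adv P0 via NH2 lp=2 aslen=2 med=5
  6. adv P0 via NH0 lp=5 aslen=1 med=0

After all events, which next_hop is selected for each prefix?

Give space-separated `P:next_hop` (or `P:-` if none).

Answer: P0:NH0 P1:-

Derivation:
Op 1: best P0=NH0 P1=-
Op 2: best P0=NH2 P1=-
Op 3: best P0=NH2 P1=-
Op 4: best P0=NH2 P1=-
Op 5: best P0=NH3 P1=-
Op 6: best P0=NH0 P1=-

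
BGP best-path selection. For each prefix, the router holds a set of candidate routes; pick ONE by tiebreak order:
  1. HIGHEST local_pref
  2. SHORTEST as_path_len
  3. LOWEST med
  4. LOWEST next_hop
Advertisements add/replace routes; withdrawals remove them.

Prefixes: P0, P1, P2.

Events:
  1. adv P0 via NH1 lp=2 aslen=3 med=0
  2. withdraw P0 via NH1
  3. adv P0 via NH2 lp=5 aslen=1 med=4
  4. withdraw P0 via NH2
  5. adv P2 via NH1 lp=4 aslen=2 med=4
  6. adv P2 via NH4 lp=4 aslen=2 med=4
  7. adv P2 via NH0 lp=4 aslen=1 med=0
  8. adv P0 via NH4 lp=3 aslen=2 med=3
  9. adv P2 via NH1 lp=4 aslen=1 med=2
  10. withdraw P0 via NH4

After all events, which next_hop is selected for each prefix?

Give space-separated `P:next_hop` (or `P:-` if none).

Op 1: best P0=NH1 P1=- P2=-
Op 2: best P0=- P1=- P2=-
Op 3: best P0=NH2 P1=- P2=-
Op 4: best P0=- P1=- P2=-
Op 5: best P0=- P1=- P2=NH1
Op 6: best P0=- P1=- P2=NH1
Op 7: best P0=- P1=- P2=NH0
Op 8: best P0=NH4 P1=- P2=NH0
Op 9: best P0=NH4 P1=- P2=NH0
Op 10: best P0=- P1=- P2=NH0

Answer: P0:- P1:- P2:NH0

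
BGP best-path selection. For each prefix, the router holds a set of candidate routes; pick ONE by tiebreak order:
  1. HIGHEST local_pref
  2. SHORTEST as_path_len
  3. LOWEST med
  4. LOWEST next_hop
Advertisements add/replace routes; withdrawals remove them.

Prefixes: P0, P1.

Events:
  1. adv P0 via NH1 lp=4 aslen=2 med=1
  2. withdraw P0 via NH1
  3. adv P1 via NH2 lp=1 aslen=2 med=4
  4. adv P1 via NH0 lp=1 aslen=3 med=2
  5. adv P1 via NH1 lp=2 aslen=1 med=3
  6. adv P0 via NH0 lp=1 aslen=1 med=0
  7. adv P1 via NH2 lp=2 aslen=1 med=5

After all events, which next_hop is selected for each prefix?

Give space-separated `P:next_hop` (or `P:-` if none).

Answer: P0:NH0 P1:NH1

Derivation:
Op 1: best P0=NH1 P1=-
Op 2: best P0=- P1=-
Op 3: best P0=- P1=NH2
Op 4: best P0=- P1=NH2
Op 5: best P0=- P1=NH1
Op 6: best P0=NH0 P1=NH1
Op 7: best P0=NH0 P1=NH1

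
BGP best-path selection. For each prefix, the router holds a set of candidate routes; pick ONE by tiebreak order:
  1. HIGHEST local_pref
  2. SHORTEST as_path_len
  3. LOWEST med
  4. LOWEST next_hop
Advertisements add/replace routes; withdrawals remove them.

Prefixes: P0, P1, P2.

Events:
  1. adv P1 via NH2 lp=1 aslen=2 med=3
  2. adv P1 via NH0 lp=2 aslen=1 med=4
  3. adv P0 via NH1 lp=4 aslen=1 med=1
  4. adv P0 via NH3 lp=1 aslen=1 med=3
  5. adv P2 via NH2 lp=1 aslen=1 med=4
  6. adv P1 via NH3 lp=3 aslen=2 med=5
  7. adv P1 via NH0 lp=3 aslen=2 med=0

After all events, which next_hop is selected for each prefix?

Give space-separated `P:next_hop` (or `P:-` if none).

Op 1: best P0=- P1=NH2 P2=-
Op 2: best P0=- P1=NH0 P2=-
Op 3: best P0=NH1 P1=NH0 P2=-
Op 4: best P0=NH1 P1=NH0 P2=-
Op 5: best P0=NH1 P1=NH0 P2=NH2
Op 6: best P0=NH1 P1=NH3 P2=NH2
Op 7: best P0=NH1 P1=NH0 P2=NH2

Answer: P0:NH1 P1:NH0 P2:NH2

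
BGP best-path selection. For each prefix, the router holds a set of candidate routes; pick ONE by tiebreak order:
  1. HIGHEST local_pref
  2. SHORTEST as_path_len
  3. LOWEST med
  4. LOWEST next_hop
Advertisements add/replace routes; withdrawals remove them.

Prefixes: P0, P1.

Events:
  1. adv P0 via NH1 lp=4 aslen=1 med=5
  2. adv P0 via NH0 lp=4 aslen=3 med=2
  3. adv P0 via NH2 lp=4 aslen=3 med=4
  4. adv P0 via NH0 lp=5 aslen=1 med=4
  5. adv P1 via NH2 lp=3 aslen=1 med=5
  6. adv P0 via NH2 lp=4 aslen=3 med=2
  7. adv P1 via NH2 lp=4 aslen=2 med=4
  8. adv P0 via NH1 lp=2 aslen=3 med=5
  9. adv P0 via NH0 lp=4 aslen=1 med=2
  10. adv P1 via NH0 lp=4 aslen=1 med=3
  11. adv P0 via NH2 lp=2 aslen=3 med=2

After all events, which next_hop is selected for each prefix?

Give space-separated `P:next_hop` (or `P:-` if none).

Answer: P0:NH0 P1:NH0

Derivation:
Op 1: best P0=NH1 P1=-
Op 2: best P0=NH1 P1=-
Op 3: best P0=NH1 P1=-
Op 4: best P0=NH0 P1=-
Op 5: best P0=NH0 P1=NH2
Op 6: best P0=NH0 P1=NH2
Op 7: best P0=NH0 P1=NH2
Op 8: best P0=NH0 P1=NH2
Op 9: best P0=NH0 P1=NH2
Op 10: best P0=NH0 P1=NH0
Op 11: best P0=NH0 P1=NH0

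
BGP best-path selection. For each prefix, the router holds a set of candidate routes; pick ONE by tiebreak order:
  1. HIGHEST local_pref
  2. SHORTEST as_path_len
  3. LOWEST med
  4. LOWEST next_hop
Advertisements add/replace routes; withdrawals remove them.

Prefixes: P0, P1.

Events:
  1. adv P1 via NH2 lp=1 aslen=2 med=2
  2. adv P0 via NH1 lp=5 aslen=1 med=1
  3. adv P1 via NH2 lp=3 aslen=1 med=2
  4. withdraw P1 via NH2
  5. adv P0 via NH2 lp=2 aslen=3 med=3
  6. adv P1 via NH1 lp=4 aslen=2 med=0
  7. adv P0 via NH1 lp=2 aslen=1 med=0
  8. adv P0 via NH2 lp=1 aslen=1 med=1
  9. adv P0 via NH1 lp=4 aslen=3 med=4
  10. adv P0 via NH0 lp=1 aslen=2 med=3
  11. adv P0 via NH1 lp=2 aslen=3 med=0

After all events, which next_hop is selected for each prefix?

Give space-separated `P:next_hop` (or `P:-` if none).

Op 1: best P0=- P1=NH2
Op 2: best P0=NH1 P1=NH2
Op 3: best P0=NH1 P1=NH2
Op 4: best P0=NH1 P1=-
Op 5: best P0=NH1 P1=-
Op 6: best P0=NH1 P1=NH1
Op 7: best P0=NH1 P1=NH1
Op 8: best P0=NH1 P1=NH1
Op 9: best P0=NH1 P1=NH1
Op 10: best P0=NH1 P1=NH1
Op 11: best P0=NH1 P1=NH1

Answer: P0:NH1 P1:NH1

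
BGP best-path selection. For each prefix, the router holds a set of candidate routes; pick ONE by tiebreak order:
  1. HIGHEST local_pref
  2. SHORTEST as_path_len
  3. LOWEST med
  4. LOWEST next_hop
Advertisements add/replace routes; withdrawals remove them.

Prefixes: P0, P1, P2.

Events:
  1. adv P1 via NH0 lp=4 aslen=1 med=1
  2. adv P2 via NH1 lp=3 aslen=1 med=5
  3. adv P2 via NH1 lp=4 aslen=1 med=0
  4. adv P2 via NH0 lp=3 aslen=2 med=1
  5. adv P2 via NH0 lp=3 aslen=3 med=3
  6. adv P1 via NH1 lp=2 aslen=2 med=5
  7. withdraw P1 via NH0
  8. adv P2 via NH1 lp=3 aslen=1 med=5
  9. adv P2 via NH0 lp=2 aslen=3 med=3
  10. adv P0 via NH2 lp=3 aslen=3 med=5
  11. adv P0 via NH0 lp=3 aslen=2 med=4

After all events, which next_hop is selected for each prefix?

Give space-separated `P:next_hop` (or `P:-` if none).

Answer: P0:NH0 P1:NH1 P2:NH1

Derivation:
Op 1: best P0=- P1=NH0 P2=-
Op 2: best P0=- P1=NH0 P2=NH1
Op 3: best P0=- P1=NH0 P2=NH1
Op 4: best P0=- P1=NH0 P2=NH1
Op 5: best P0=- P1=NH0 P2=NH1
Op 6: best P0=- P1=NH0 P2=NH1
Op 7: best P0=- P1=NH1 P2=NH1
Op 8: best P0=- P1=NH1 P2=NH1
Op 9: best P0=- P1=NH1 P2=NH1
Op 10: best P0=NH2 P1=NH1 P2=NH1
Op 11: best P0=NH0 P1=NH1 P2=NH1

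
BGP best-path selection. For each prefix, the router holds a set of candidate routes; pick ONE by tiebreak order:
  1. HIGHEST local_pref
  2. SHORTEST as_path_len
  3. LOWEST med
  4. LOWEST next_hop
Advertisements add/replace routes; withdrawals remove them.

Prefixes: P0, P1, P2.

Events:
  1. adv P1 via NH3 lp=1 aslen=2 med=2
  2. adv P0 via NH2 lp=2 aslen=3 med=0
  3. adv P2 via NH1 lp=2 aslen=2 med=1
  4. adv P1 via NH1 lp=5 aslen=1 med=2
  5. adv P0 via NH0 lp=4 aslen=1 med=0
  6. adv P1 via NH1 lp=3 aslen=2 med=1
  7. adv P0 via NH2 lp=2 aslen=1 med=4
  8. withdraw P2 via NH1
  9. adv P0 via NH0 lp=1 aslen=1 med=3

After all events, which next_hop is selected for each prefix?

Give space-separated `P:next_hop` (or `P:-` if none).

Op 1: best P0=- P1=NH3 P2=-
Op 2: best P0=NH2 P1=NH3 P2=-
Op 3: best P0=NH2 P1=NH3 P2=NH1
Op 4: best P0=NH2 P1=NH1 P2=NH1
Op 5: best P0=NH0 P1=NH1 P2=NH1
Op 6: best P0=NH0 P1=NH1 P2=NH1
Op 7: best P0=NH0 P1=NH1 P2=NH1
Op 8: best P0=NH0 P1=NH1 P2=-
Op 9: best P0=NH2 P1=NH1 P2=-

Answer: P0:NH2 P1:NH1 P2:-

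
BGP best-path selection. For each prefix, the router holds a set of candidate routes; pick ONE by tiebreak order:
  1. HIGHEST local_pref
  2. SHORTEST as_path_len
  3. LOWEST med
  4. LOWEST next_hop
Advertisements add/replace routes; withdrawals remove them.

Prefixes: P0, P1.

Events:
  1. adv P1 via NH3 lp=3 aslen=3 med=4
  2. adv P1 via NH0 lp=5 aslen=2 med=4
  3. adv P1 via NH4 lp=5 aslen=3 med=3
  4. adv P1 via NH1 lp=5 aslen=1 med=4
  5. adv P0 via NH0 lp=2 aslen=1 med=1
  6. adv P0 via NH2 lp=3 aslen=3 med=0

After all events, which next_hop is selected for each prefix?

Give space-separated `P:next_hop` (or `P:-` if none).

Answer: P0:NH2 P1:NH1

Derivation:
Op 1: best P0=- P1=NH3
Op 2: best P0=- P1=NH0
Op 3: best P0=- P1=NH0
Op 4: best P0=- P1=NH1
Op 5: best P0=NH0 P1=NH1
Op 6: best P0=NH2 P1=NH1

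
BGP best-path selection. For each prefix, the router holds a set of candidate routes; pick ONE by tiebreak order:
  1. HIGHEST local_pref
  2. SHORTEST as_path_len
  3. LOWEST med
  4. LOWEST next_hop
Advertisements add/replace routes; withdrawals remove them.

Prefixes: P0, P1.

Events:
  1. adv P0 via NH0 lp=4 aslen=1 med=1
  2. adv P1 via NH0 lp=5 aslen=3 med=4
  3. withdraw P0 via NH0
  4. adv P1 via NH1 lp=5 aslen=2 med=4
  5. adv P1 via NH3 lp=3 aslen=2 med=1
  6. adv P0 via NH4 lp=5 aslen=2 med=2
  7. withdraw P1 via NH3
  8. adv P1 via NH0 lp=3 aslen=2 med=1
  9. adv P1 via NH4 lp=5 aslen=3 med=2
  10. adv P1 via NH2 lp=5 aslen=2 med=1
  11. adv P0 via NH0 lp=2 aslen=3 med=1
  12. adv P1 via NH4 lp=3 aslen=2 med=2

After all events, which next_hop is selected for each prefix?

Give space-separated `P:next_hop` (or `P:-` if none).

Op 1: best P0=NH0 P1=-
Op 2: best P0=NH0 P1=NH0
Op 3: best P0=- P1=NH0
Op 4: best P0=- P1=NH1
Op 5: best P0=- P1=NH1
Op 6: best P0=NH4 P1=NH1
Op 7: best P0=NH4 P1=NH1
Op 8: best P0=NH4 P1=NH1
Op 9: best P0=NH4 P1=NH1
Op 10: best P0=NH4 P1=NH2
Op 11: best P0=NH4 P1=NH2
Op 12: best P0=NH4 P1=NH2

Answer: P0:NH4 P1:NH2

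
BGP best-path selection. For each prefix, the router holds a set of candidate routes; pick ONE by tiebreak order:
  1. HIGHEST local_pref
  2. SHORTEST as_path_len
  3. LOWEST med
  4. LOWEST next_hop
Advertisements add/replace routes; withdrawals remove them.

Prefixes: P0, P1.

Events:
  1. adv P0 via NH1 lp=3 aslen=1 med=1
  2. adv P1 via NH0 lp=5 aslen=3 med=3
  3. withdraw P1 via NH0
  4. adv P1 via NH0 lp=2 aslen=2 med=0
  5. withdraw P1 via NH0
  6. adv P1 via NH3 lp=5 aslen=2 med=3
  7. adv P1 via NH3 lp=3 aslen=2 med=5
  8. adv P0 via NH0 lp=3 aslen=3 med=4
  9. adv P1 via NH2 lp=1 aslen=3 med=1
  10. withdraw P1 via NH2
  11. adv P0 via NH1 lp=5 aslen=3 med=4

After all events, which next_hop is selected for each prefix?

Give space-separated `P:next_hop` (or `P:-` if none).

Op 1: best P0=NH1 P1=-
Op 2: best P0=NH1 P1=NH0
Op 3: best P0=NH1 P1=-
Op 4: best P0=NH1 P1=NH0
Op 5: best P0=NH1 P1=-
Op 6: best P0=NH1 P1=NH3
Op 7: best P0=NH1 P1=NH3
Op 8: best P0=NH1 P1=NH3
Op 9: best P0=NH1 P1=NH3
Op 10: best P0=NH1 P1=NH3
Op 11: best P0=NH1 P1=NH3

Answer: P0:NH1 P1:NH3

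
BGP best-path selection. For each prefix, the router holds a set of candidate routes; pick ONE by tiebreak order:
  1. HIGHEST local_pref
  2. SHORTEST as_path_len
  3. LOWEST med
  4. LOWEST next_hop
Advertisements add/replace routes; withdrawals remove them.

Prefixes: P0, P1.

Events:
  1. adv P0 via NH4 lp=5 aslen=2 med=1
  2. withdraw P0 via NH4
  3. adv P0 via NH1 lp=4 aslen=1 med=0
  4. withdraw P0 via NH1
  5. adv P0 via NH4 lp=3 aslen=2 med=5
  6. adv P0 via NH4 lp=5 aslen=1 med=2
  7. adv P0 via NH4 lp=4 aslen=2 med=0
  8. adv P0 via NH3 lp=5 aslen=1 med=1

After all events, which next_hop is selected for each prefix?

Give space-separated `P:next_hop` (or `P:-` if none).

Op 1: best P0=NH4 P1=-
Op 2: best P0=- P1=-
Op 3: best P0=NH1 P1=-
Op 4: best P0=- P1=-
Op 5: best P0=NH4 P1=-
Op 6: best P0=NH4 P1=-
Op 7: best P0=NH4 P1=-
Op 8: best P0=NH3 P1=-

Answer: P0:NH3 P1:-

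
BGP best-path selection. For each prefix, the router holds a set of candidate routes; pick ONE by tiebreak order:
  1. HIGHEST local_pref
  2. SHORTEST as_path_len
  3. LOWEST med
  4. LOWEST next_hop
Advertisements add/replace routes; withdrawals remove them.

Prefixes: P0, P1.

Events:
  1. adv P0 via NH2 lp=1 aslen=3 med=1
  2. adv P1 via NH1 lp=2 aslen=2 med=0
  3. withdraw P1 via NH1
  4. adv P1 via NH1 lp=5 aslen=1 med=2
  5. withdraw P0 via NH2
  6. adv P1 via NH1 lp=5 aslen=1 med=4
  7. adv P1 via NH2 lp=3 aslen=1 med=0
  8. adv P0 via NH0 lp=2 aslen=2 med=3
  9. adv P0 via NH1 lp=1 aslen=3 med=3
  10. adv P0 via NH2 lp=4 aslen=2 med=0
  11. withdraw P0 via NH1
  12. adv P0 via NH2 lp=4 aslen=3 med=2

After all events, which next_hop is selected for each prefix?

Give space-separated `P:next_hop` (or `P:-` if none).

Op 1: best P0=NH2 P1=-
Op 2: best P0=NH2 P1=NH1
Op 3: best P0=NH2 P1=-
Op 4: best P0=NH2 P1=NH1
Op 5: best P0=- P1=NH1
Op 6: best P0=- P1=NH1
Op 7: best P0=- P1=NH1
Op 8: best P0=NH0 P1=NH1
Op 9: best P0=NH0 P1=NH1
Op 10: best P0=NH2 P1=NH1
Op 11: best P0=NH2 P1=NH1
Op 12: best P0=NH2 P1=NH1

Answer: P0:NH2 P1:NH1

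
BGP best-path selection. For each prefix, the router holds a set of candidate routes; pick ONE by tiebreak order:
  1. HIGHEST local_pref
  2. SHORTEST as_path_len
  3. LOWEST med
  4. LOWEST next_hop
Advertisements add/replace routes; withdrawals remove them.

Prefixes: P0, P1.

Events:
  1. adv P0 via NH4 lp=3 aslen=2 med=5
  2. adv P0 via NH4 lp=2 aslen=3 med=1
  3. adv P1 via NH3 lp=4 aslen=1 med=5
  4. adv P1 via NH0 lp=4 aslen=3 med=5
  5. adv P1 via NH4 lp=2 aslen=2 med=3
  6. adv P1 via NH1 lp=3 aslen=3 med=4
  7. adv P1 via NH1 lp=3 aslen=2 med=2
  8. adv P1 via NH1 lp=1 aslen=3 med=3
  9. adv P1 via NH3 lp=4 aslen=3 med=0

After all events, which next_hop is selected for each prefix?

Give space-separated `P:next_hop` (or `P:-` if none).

Answer: P0:NH4 P1:NH3

Derivation:
Op 1: best P0=NH4 P1=-
Op 2: best P0=NH4 P1=-
Op 3: best P0=NH4 P1=NH3
Op 4: best P0=NH4 P1=NH3
Op 5: best P0=NH4 P1=NH3
Op 6: best P0=NH4 P1=NH3
Op 7: best P0=NH4 P1=NH3
Op 8: best P0=NH4 P1=NH3
Op 9: best P0=NH4 P1=NH3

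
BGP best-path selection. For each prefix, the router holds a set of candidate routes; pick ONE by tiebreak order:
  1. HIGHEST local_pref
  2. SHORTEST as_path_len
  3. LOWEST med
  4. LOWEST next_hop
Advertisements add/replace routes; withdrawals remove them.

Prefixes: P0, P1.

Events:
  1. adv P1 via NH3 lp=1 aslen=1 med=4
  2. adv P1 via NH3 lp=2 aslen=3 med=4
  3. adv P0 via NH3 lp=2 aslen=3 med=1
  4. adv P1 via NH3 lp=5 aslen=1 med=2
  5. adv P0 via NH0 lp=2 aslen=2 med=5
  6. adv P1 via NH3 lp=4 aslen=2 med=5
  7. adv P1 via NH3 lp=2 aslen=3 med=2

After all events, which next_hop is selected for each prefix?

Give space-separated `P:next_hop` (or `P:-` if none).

Answer: P0:NH0 P1:NH3

Derivation:
Op 1: best P0=- P1=NH3
Op 2: best P0=- P1=NH3
Op 3: best P0=NH3 P1=NH3
Op 4: best P0=NH3 P1=NH3
Op 5: best P0=NH0 P1=NH3
Op 6: best P0=NH0 P1=NH3
Op 7: best P0=NH0 P1=NH3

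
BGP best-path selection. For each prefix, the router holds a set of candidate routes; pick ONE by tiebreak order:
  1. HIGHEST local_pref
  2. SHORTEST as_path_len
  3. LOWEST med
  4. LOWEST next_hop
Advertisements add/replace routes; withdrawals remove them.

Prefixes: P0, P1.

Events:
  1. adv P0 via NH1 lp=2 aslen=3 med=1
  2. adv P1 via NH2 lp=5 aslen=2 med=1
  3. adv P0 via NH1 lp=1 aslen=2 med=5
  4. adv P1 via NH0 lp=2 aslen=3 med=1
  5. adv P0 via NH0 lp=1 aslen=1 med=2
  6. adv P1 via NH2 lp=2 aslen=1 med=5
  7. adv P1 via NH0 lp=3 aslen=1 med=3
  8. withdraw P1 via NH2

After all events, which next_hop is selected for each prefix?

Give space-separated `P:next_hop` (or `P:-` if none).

Op 1: best P0=NH1 P1=-
Op 2: best P0=NH1 P1=NH2
Op 3: best P0=NH1 P1=NH2
Op 4: best P0=NH1 P1=NH2
Op 5: best P0=NH0 P1=NH2
Op 6: best P0=NH0 P1=NH2
Op 7: best P0=NH0 P1=NH0
Op 8: best P0=NH0 P1=NH0

Answer: P0:NH0 P1:NH0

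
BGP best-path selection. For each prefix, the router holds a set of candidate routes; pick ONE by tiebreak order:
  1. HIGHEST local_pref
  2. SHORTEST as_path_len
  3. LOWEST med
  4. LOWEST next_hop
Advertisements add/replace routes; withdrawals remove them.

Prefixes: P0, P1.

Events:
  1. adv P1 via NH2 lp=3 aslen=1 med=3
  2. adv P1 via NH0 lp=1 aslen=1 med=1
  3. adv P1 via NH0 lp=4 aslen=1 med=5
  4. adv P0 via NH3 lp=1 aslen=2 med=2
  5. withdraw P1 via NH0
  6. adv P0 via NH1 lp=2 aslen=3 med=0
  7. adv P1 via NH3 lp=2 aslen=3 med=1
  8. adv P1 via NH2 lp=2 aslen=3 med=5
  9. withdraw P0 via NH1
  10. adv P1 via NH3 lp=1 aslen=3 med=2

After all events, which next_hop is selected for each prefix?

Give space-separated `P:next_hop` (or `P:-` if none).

Answer: P0:NH3 P1:NH2

Derivation:
Op 1: best P0=- P1=NH2
Op 2: best P0=- P1=NH2
Op 3: best P0=- P1=NH0
Op 4: best P0=NH3 P1=NH0
Op 5: best P0=NH3 P1=NH2
Op 6: best P0=NH1 P1=NH2
Op 7: best P0=NH1 P1=NH2
Op 8: best P0=NH1 P1=NH3
Op 9: best P0=NH3 P1=NH3
Op 10: best P0=NH3 P1=NH2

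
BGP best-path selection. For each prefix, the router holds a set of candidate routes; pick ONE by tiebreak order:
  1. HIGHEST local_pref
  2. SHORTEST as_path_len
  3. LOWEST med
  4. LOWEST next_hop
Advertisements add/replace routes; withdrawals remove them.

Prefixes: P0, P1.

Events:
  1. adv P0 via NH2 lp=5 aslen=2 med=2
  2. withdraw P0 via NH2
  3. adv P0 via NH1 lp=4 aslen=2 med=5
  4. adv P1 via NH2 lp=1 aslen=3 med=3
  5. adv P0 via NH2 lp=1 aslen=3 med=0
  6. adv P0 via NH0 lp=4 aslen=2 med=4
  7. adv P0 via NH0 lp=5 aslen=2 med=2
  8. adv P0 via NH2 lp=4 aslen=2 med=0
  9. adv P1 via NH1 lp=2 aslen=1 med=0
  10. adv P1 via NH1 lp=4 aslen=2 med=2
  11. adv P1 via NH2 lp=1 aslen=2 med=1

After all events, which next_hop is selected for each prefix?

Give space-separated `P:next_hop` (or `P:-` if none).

Op 1: best P0=NH2 P1=-
Op 2: best P0=- P1=-
Op 3: best P0=NH1 P1=-
Op 4: best P0=NH1 P1=NH2
Op 5: best P0=NH1 P1=NH2
Op 6: best P0=NH0 P1=NH2
Op 7: best P0=NH0 P1=NH2
Op 8: best P0=NH0 P1=NH2
Op 9: best P0=NH0 P1=NH1
Op 10: best P0=NH0 P1=NH1
Op 11: best P0=NH0 P1=NH1

Answer: P0:NH0 P1:NH1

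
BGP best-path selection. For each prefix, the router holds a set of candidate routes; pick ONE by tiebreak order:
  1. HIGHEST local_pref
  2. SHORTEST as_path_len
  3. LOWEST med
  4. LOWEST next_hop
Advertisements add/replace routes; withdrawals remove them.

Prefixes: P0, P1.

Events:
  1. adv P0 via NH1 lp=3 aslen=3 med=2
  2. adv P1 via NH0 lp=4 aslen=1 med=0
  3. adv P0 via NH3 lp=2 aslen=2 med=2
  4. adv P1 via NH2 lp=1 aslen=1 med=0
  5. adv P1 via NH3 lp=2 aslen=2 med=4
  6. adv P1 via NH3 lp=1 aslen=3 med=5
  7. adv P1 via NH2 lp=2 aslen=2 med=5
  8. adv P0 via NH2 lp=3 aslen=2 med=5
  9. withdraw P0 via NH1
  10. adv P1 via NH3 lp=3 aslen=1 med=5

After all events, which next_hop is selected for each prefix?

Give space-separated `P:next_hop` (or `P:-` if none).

Answer: P0:NH2 P1:NH0

Derivation:
Op 1: best P0=NH1 P1=-
Op 2: best P0=NH1 P1=NH0
Op 3: best P0=NH1 P1=NH0
Op 4: best P0=NH1 P1=NH0
Op 5: best P0=NH1 P1=NH0
Op 6: best P0=NH1 P1=NH0
Op 7: best P0=NH1 P1=NH0
Op 8: best P0=NH2 P1=NH0
Op 9: best P0=NH2 P1=NH0
Op 10: best P0=NH2 P1=NH0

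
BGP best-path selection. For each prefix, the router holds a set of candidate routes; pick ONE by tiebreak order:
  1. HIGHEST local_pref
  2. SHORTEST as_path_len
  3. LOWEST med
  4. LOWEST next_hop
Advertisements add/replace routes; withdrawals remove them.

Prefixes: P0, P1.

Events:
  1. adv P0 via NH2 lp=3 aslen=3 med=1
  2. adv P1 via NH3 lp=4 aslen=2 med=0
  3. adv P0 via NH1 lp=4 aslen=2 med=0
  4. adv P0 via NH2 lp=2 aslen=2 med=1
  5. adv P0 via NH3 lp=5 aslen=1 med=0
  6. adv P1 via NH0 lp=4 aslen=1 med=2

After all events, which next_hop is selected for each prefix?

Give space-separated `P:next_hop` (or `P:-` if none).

Answer: P0:NH3 P1:NH0

Derivation:
Op 1: best P0=NH2 P1=-
Op 2: best P0=NH2 P1=NH3
Op 3: best P0=NH1 P1=NH3
Op 4: best P0=NH1 P1=NH3
Op 5: best P0=NH3 P1=NH3
Op 6: best P0=NH3 P1=NH0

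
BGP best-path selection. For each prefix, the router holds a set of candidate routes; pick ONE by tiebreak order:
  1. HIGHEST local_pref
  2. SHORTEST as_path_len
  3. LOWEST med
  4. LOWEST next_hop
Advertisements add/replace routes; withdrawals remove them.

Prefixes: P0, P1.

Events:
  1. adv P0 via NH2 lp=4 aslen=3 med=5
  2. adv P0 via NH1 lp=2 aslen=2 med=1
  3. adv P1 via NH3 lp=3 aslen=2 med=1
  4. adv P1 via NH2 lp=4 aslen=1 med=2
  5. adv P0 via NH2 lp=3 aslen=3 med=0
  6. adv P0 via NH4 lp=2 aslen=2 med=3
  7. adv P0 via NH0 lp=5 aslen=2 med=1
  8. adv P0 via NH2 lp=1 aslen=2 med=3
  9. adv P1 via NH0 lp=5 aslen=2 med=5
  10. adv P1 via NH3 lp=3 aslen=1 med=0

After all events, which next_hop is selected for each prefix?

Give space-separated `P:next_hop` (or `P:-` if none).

Op 1: best P0=NH2 P1=-
Op 2: best P0=NH2 P1=-
Op 3: best P0=NH2 P1=NH3
Op 4: best P0=NH2 P1=NH2
Op 5: best P0=NH2 P1=NH2
Op 6: best P0=NH2 P1=NH2
Op 7: best P0=NH0 P1=NH2
Op 8: best P0=NH0 P1=NH2
Op 9: best P0=NH0 P1=NH0
Op 10: best P0=NH0 P1=NH0

Answer: P0:NH0 P1:NH0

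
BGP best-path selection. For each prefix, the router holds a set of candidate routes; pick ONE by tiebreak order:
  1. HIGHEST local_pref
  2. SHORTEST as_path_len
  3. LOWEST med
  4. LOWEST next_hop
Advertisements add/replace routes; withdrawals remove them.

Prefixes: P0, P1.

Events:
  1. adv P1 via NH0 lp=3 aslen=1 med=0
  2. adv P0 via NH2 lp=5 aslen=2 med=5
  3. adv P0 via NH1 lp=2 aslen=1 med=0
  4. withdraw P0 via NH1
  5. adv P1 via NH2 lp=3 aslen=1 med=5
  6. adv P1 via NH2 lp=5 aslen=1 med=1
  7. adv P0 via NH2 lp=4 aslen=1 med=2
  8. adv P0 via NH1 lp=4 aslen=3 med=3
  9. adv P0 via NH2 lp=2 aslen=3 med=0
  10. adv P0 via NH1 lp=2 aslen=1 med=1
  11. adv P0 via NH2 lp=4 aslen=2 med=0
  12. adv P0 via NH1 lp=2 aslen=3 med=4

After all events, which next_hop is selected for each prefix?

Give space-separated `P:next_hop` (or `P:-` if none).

Answer: P0:NH2 P1:NH2

Derivation:
Op 1: best P0=- P1=NH0
Op 2: best P0=NH2 P1=NH0
Op 3: best P0=NH2 P1=NH0
Op 4: best P0=NH2 P1=NH0
Op 5: best P0=NH2 P1=NH0
Op 6: best P0=NH2 P1=NH2
Op 7: best P0=NH2 P1=NH2
Op 8: best P0=NH2 P1=NH2
Op 9: best P0=NH1 P1=NH2
Op 10: best P0=NH1 P1=NH2
Op 11: best P0=NH2 P1=NH2
Op 12: best P0=NH2 P1=NH2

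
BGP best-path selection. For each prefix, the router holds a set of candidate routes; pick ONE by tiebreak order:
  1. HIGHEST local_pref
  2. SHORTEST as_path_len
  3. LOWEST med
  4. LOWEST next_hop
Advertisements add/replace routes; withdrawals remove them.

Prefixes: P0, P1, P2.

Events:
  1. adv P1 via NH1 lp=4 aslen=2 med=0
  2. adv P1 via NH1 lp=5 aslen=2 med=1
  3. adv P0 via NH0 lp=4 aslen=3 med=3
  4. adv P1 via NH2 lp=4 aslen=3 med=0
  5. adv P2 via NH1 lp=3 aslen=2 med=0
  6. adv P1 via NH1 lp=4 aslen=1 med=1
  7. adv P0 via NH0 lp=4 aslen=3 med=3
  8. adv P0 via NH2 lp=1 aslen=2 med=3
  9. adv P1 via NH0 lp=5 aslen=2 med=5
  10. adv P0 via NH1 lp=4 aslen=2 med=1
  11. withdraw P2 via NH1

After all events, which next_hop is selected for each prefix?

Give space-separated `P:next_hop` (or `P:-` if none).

Answer: P0:NH1 P1:NH0 P2:-

Derivation:
Op 1: best P0=- P1=NH1 P2=-
Op 2: best P0=- P1=NH1 P2=-
Op 3: best P0=NH0 P1=NH1 P2=-
Op 4: best P0=NH0 P1=NH1 P2=-
Op 5: best P0=NH0 P1=NH1 P2=NH1
Op 6: best P0=NH0 P1=NH1 P2=NH1
Op 7: best P0=NH0 P1=NH1 P2=NH1
Op 8: best P0=NH0 P1=NH1 P2=NH1
Op 9: best P0=NH0 P1=NH0 P2=NH1
Op 10: best P0=NH1 P1=NH0 P2=NH1
Op 11: best P0=NH1 P1=NH0 P2=-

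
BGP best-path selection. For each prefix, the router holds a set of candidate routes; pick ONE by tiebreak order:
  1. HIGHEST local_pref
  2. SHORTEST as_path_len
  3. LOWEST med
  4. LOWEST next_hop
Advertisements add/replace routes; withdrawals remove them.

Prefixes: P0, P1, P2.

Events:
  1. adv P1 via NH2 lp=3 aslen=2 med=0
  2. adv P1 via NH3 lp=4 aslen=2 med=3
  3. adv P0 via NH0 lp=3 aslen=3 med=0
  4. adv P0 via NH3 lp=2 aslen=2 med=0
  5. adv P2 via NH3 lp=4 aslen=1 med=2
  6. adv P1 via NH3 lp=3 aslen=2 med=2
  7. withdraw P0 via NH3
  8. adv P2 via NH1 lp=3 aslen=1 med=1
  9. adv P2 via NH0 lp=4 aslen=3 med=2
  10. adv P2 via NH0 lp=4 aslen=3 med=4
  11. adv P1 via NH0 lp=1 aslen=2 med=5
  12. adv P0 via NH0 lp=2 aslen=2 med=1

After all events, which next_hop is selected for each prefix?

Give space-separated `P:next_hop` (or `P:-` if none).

Op 1: best P0=- P1=NH2 P2=-
Op 2: best P0=- P1=NH3 P2=-
Op 3: best P0=NH0 P1=NH3 P2=-
Op 4: best P0=NH0 P1=NH3 P2=-
Op 5: best P0=NH0 P1=NH3 P2=NH3
Op 6: best P0=NH0 P1=NH2 P2=NH3
Op 7: best P0=NH0 P1=NH2 P2=NH3
Op 8: best P0=NH0 P1=NH2 P2=NH3
Op 9: best P0=NH0 P1=NH2 P2=NH3
Op 10: best P0=NH0 P1=NH2 P2=NH3
Op 11: best P0=NH0 P1=NH2 P2=NH3
Op 12: best P0=NH0 P1=NH2 P2=NH3

Answer: P0:NH0 P1:NH2 P2:NH3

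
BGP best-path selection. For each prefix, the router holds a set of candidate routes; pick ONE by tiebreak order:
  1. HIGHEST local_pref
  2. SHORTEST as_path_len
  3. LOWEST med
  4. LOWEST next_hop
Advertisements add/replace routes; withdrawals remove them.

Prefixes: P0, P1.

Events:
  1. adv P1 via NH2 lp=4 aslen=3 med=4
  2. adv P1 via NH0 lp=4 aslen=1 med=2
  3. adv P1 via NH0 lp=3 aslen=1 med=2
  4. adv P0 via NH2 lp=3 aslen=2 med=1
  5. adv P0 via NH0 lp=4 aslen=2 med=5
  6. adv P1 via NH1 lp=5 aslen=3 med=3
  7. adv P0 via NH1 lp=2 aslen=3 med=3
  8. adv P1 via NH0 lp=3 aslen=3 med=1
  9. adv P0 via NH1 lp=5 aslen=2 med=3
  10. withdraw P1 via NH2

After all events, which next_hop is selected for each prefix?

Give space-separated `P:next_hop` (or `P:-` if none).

Op 1: best P0=- P1=NH2
Op 2: best P0=- P1=NH0
Op 3: best P0=- P1=NH2
Op 4: best P0=NH2 P1=NH2
Op 5: best P0=NH0 P1=NH2
Op 6: best P0=NH0 P1=NH1
Op 7: best P0=NH0 P1=NH1
Op 8: best P0=NH0 P1=NH1
Op 9: best P0=NH1 P1=NH1
Op 10: best P0=NH1 P1=NH1

Answer: P0:NH1 P1:NH1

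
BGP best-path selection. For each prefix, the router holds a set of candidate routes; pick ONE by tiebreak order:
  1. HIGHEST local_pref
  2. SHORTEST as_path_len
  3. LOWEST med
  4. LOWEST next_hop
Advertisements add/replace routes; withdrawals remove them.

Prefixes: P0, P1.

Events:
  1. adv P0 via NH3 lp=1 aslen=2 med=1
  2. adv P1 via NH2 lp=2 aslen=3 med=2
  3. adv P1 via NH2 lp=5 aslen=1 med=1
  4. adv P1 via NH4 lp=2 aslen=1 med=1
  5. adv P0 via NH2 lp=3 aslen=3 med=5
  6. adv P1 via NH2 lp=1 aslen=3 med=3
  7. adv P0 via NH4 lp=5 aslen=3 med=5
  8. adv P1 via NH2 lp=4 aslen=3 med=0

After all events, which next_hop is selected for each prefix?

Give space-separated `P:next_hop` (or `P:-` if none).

Op 1: best P0=NH3 P1=-
Op 2: best P0=NH3 P1=NH2
Op 3: best P0=NH3 P1=NH2
Op 4: best P0=NH3 P1=NH2
Op 5: best P0=NH2 P1=NH2
Op 6: best P0=NH2 P1=NH4
Op 7: best P0=NH4 P1=NH4
Op 8: best P0=NH4 P1=NH2

Answer: P0:NH4 P1:NH2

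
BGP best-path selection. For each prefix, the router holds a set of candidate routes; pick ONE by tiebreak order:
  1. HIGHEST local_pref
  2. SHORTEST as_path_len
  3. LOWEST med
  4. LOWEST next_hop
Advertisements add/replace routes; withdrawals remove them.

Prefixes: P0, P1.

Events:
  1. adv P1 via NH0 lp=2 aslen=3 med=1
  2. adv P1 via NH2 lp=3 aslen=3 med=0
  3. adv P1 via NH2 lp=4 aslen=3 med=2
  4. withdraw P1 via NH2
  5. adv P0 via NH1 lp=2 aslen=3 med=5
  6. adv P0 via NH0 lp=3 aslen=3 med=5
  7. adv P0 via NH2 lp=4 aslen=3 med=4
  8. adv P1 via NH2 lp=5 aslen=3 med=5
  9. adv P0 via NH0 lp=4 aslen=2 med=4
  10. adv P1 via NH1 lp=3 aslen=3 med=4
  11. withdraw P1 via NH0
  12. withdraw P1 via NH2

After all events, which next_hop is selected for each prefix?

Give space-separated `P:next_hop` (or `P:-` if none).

Answer: P0:NH0 P1:NH1

Derivation:
Op 1: best P0=- P1=NH0
Op 2: best P0=- P1=NH2
Op 3: best P0=- P1=NH2
Op 4: best P0=- P1=NH0
Op 5: best P0=NH1 P1=NH0
Op 6: best P0=NH0 P1=NH0
Op 7: best P0=NH2 P1=NH0
Op 8: best P0=NH2 P1=NH2
Op 9: best P0=NH0 P1=NH2
Op 10: best P0=NH0 P1=NH2
Op 11: best P0=NH0 P1=NH2
Op 12: best P0=NH0 P1=NH1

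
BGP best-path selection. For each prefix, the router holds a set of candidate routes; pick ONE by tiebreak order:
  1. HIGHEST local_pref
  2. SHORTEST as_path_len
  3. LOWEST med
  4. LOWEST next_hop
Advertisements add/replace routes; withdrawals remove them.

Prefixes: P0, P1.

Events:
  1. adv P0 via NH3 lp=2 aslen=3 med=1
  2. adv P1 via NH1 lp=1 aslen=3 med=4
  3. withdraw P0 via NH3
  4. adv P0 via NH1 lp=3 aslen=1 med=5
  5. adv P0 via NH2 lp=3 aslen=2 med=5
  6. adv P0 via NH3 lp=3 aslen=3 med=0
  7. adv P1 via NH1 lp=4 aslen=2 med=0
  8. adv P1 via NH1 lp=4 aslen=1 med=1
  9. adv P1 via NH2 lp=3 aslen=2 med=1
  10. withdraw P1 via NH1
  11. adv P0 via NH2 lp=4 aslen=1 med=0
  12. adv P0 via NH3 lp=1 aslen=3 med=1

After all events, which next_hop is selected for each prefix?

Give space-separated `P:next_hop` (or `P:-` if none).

Answer: P0:NH2 P1:NH2

Derivation:
Op 1: best P0=NH3 P1=-
Op 2: best P0=NH3 P1=NH1
Op 3: best P0=- P1=NH1
Op 4: best P0=NH1 P1=NH1
Op 5: best P0=NH1 P1=NH1
Op 6: best P0=NH1 P1=NH1
Op 7: best P0=NH1 P1=NH1
Op 8: best P0=NH1 P1=NH1
Op 9: best P0=NH1 P1=NH1
Op 10: best P0=NH1 P1=NH2
Op 11: best P0=NH2 P1=NH2
Op 12: best P0=NH2 P1=NH2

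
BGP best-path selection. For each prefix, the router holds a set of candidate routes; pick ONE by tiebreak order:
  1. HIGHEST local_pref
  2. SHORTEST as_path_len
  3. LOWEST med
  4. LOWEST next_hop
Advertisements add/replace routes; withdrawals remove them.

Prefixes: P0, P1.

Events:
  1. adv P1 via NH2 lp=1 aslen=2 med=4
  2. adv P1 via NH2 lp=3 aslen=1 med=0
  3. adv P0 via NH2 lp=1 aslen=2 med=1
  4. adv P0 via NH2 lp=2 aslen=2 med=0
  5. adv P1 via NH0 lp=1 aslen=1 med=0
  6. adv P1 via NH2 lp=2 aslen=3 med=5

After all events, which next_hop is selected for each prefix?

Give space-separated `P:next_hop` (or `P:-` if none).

Answer: P0:NH2 P1:NH2

Derivation:
Op 1: best P0=- P1=NH2
Op 2: best P0=- P1=NH2
Op 3: best P0=NH2 P1=NH2
Op 4: best P0=NH2 P1=NH2
Op 5: best P0=NH2 P1=NH2
Op 6: best P0=NH2 P1=NH2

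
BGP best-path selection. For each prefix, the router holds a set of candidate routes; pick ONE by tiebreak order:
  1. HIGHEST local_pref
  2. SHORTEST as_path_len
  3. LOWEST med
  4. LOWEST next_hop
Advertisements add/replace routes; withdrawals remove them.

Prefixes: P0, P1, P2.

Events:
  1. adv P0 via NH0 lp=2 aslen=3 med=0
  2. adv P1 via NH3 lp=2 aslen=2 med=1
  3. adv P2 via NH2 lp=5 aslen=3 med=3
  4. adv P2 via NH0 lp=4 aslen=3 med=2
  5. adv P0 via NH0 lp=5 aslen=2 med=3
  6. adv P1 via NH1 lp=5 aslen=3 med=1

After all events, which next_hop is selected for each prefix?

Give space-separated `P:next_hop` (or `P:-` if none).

Op 1: best P0=NH0 P1=- P2=-
Op 2: best P0=NH0 P1=NH3 P2=-
Op 3: best P0=NH0 P1=NH3 P2=NH2
Op 4: best P0=NH0 P1=NH3 P2=NH2
Op 5: best P0=NH0 P1=NH3 P2=NH2
Op 6: best P0=NH0 P1=NH1 P2=NH2

Answer: P0:NH0 P1:NH1 P2:NH2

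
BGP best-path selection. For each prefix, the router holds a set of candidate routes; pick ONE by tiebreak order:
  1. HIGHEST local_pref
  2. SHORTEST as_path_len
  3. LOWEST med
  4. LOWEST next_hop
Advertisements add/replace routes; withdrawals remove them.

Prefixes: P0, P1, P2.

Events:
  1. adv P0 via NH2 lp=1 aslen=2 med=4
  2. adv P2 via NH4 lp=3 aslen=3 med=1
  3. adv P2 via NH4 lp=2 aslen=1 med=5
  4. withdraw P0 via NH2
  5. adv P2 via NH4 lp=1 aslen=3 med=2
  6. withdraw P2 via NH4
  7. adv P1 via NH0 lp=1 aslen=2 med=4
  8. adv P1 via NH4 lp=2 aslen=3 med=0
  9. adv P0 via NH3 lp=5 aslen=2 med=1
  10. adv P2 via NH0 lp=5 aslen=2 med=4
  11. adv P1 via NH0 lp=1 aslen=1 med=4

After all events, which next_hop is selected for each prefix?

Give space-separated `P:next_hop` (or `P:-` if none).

Answer: P0:NH3 P1:NH4 P2:NH0

Derivation:
Op 1: best P0=NH2 P1=- P2=-
Op 2: best P0=NH2 P1=- P2=NH4
Op 3: best P0=NH2 P1=- P2=NH4
Op 4: best P0=- P1=- P2=NH4
Op 5: best P0=- P1=- P2=NH4
Op 6: best P0=- P1=- P2=-
Op 7: best P0=- P1=NH0 P2=-
Op 8: best P0=- P1=NH4 P2=-
Op 9: best P0=NH3 P1=NH4 P2=-
Op 10: best P0=NH3 P1=NH4 P2=NH0
Op 11: best P0=NH3 P1=NH4 P2=NH0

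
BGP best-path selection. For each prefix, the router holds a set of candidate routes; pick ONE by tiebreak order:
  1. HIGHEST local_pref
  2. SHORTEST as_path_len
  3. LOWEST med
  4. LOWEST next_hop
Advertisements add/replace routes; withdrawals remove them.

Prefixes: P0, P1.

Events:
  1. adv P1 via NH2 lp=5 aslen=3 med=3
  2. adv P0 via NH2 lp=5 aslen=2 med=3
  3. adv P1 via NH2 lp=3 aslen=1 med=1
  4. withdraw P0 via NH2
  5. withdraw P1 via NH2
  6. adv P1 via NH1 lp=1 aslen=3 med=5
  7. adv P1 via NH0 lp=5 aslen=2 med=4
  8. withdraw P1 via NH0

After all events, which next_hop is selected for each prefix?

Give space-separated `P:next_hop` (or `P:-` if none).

Answer: P0:- P1:NH1

Derivation:
Op 1: best P0=- P1=NH2
Op 2: best P0=NH2 P1=NH2
Op 3: best P0=NH2 P1=NH2
Op 4: best P0=- P1=NH2
Op 5: best P0=- P1=-
Op 6: best P0=- P1=NH1
Op 7: best P0=- P1=NH0
Op 8: best P0=- P1=NH1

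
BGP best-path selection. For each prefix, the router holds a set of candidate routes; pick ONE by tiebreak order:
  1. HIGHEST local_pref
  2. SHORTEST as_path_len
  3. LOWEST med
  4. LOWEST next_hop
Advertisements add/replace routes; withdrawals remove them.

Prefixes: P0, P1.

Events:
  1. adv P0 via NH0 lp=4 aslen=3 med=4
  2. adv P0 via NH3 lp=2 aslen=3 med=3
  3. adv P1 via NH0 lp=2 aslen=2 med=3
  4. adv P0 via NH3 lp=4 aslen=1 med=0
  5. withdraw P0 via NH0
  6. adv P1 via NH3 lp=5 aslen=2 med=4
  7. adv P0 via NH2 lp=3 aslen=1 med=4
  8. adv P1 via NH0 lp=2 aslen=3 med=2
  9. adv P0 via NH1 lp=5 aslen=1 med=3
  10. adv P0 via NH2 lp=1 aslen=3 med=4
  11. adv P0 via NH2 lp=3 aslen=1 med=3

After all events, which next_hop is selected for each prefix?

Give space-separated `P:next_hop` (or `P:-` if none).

Op 1: best P0=NH0 P1=-
Op 2: best P0=NH0 P1=-
Op 3: best P0=NH0 P1=NH0
Op 4: best P0=NH3 P1=NH0
Op 5: best P0=NH3 P1=NH0
Op 6: best P0=NH3 P1=NH3
Op 7: best P0=NH3 P1=NH3
Op 8: best P0=NH3 P1=NH3
Op 9: best P0=NH1 P1=NH3
Op 10: best P0=NH1 P1=NH3
Op 11: best P0=NH1 P1=NH3

Answer: P0:NH1 P1:NH3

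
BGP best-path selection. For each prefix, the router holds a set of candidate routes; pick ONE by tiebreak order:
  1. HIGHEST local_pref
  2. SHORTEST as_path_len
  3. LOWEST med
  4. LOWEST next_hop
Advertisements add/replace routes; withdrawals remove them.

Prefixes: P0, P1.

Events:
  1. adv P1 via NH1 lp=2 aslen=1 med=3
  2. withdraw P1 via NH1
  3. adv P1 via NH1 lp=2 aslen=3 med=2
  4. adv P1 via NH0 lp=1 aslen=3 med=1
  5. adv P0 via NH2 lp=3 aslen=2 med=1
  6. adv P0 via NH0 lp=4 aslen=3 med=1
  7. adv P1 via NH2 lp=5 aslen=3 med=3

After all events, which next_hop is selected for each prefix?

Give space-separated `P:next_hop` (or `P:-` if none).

Answer: P0:NH0 P1:NH2

Derivation:
Op 1: best P0=- P1=NH1
Op 2: best P0=- P1=-
Op 3: best P0=- P1=NH1
Op 4: best P0=- P1=NH1
Op 5: best P0=NH2 P1=NH1
Op 6: best P0=NH0 P1=NH1
Op 7: best P0=NH0 P1=NH2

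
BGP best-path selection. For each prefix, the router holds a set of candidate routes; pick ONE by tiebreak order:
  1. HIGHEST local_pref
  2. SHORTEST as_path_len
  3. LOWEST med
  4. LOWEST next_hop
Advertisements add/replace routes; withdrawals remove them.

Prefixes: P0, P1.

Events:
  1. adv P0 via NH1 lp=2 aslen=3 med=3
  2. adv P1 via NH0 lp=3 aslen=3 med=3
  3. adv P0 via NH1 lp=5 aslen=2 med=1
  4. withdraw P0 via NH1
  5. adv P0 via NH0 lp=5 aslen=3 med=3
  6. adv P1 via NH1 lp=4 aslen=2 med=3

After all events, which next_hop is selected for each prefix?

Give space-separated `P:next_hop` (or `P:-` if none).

Answer: P0:NH0 P1:NH1

Derivation:
Op 1: best P0=NH1 P1=-
Op 2: best P0=NH1 P1=NH0
Op 3: best P0=NH1 P1=NH0
Op 4: best P0=- P1=NH0
Op 5: best P0=NH0 P1=NH0
Op 6: best P0=NH0 P1=NH1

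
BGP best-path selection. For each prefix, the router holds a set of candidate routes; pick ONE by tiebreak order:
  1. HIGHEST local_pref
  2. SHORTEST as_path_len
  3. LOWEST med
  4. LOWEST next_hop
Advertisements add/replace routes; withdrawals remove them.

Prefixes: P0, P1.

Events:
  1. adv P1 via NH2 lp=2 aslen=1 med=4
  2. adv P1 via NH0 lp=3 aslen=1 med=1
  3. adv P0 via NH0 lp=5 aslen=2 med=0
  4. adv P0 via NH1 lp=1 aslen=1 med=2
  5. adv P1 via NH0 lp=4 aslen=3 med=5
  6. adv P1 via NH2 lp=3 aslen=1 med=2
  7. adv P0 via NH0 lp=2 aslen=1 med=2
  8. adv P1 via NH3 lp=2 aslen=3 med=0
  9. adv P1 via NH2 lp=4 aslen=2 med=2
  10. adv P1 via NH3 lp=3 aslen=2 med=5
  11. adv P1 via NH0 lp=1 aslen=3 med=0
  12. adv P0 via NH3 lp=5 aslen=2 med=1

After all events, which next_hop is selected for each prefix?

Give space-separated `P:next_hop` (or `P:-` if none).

Answer: P0:NH3 P1:NH2

Derivation:
Op 1: best P0=- P1=NH2
Op 2: best P0=- P1=NH0
Op 3: best P0=NH0 P1=NH0
Op 4: best P0=NH0 P1=NH0
Op 5: best P0=NH0 P1=NH0
Op 6: best P0=NH0 P1=NH0
Op 7: best P0=NH0 P1=NH0
Op 8: best P0=NH0 P1=NH0
Op 9: best P0=NH0 P1=NH2
Op 10: best P0=NH0 P1=NH2
Op 11: best P0=NH0 P1=NH2
Op 12: best P0=NH3 P1=NH2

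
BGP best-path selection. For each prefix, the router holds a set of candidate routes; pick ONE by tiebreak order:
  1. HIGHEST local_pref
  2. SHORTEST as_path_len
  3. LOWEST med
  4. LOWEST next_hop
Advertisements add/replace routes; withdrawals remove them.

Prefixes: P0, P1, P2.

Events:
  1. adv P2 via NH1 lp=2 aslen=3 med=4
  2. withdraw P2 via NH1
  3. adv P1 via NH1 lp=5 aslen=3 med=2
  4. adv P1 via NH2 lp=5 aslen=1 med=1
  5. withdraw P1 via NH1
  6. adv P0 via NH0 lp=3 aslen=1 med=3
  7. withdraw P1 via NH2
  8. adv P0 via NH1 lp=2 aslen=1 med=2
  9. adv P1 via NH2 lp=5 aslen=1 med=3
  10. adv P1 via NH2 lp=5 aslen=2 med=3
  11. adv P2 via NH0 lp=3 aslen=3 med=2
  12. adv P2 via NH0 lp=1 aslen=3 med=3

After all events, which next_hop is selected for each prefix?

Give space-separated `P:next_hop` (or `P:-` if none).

Op 1: best P0=- P1=- P2=NH1
Op 2: best P0=- P1=- P2=-
Op 3: best P0=- P1=NH1 P2=-
Op 4: best P0=- P1=NH2 P2=-
Op 5: best P0=- P1=NH2 P2=-
Op 6: best P0=NH0 P1=NH2 P2=-
Op 7: best P0=NH0 P1=- P2=-
Op 8: best P0=NH0 P1=- P2=-
Op 9: best P0=NH0 P1=NH2 P2=-
Op 10: best P0=NH0 P1=NH2 P2=-
Op 11: best P0=NH0 P1=NH2 P2=NH0
Op 12: best P0=NH0 P1=NH2 P2=NH0

Answer: P0:NH0 P1:NH2 P2:NH0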